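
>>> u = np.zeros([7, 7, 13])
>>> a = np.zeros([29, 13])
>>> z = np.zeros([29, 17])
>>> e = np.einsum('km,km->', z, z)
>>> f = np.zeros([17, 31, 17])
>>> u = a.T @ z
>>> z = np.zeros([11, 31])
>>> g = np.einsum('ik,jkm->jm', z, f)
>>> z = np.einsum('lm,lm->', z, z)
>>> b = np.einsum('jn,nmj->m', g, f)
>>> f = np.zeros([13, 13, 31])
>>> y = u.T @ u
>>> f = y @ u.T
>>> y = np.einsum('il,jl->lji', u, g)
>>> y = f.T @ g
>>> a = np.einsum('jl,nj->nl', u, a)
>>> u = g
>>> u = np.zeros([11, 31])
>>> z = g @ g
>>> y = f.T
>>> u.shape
(11, 31)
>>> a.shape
(29, 17)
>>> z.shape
(17, 17)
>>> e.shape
()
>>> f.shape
(17, 13)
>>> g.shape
(17, 17)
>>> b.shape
(31,)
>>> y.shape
(13, 17)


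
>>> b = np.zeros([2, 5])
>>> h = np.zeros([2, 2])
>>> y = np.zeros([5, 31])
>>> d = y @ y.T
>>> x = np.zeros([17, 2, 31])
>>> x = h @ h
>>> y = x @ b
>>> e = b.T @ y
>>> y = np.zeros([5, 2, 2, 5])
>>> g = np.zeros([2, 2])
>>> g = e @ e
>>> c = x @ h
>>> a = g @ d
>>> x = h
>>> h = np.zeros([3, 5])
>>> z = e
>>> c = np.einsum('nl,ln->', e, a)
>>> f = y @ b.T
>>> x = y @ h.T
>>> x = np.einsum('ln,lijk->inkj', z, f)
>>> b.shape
(2, 5)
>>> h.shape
(3, 5)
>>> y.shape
(5, 2, 2, 5)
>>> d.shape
(5, 5)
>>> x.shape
(2, 5, 2, 2)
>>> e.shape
(5, 5)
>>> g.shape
(5, 5)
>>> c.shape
()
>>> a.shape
(5, 5)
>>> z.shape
(5, 5)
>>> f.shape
(5, 2, 2, 2)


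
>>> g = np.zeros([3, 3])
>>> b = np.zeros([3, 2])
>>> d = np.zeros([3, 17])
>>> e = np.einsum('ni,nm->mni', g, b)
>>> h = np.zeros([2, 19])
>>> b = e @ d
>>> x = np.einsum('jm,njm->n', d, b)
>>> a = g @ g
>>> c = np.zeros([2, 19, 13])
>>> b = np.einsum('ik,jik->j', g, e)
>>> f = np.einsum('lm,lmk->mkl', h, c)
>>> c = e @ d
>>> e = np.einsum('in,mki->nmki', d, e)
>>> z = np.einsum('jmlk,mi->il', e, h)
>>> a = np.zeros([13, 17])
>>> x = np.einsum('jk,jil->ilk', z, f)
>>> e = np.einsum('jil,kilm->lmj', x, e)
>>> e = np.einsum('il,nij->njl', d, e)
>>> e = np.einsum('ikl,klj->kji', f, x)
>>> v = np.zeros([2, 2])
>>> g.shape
(3, 3)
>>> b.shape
(2,)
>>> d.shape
(3, 17)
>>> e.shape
(13, 3, 19)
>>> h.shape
(2, 19)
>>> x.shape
(13, 2, 3)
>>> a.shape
(13, 17)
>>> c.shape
(2, 3, 17)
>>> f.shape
(19, 13, 2)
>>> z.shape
(19, 3)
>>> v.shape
(2, 2)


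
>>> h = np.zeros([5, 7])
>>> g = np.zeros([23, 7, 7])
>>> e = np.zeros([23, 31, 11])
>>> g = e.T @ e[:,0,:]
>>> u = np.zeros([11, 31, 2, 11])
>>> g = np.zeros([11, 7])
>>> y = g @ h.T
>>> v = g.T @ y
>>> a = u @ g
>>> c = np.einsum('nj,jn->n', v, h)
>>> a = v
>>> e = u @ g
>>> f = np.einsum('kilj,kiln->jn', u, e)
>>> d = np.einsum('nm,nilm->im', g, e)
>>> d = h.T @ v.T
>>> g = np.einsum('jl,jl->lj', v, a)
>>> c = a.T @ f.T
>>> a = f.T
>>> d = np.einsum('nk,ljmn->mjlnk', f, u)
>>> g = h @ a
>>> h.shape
(5, 7)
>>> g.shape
(5, 11)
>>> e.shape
(11, 31, 2, 7)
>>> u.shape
(11, 31, 2, 11)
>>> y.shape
(11, 5)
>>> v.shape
(7, 5)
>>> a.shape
(7, 11)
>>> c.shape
(5, 11)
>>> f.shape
(11, 7)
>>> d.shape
(2, 31, 11, 11, 7)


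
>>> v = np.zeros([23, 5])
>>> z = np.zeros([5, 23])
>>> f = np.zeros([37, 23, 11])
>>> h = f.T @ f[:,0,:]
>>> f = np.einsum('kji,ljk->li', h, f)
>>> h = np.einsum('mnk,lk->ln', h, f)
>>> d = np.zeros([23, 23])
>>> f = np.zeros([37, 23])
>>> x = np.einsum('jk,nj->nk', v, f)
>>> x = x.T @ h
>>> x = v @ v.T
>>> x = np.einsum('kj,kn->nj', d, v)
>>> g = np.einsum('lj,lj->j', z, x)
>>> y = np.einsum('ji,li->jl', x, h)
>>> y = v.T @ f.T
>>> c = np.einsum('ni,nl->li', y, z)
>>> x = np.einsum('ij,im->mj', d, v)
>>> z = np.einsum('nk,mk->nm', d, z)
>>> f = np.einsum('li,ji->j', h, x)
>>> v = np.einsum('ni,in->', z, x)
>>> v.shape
()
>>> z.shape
(23, 5)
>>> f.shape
(5,)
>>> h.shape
(37, 23)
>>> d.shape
(23, 23)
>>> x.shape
(5, 23)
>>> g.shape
(23,)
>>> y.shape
(5, 37)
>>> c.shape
(23, 37)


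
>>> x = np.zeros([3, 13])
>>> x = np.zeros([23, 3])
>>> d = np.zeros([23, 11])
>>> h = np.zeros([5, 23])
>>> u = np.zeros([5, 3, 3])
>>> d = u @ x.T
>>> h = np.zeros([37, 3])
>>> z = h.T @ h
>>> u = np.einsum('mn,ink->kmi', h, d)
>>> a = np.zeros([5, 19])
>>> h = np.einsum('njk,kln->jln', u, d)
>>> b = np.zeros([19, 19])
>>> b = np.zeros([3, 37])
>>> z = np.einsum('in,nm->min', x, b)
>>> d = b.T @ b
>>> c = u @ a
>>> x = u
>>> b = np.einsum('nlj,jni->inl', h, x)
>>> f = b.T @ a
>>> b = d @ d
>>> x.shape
(23, 37, 5)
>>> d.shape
(37, 37)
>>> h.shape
(37, 3, 23)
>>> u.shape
(23, 37, 5)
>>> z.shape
(37, 23, 3)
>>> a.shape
(5, 19)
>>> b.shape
(37, 37)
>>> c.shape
(23, 37, 19)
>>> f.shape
(3, 37, 19)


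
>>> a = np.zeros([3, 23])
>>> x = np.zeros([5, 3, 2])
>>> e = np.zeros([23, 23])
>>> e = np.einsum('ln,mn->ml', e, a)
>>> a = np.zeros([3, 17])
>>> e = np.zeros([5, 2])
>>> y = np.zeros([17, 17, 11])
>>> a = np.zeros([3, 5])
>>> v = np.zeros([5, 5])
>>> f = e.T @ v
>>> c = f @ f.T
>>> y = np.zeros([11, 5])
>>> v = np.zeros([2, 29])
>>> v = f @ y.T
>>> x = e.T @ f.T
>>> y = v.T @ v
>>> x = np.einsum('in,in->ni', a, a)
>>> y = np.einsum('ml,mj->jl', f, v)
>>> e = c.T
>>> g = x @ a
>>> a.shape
(3, 5)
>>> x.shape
(5, 3)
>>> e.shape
(2, 2)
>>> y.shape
(11, 5)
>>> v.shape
(2, 11)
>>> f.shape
(2, 5)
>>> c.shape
(2, 2)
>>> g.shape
(5, 5)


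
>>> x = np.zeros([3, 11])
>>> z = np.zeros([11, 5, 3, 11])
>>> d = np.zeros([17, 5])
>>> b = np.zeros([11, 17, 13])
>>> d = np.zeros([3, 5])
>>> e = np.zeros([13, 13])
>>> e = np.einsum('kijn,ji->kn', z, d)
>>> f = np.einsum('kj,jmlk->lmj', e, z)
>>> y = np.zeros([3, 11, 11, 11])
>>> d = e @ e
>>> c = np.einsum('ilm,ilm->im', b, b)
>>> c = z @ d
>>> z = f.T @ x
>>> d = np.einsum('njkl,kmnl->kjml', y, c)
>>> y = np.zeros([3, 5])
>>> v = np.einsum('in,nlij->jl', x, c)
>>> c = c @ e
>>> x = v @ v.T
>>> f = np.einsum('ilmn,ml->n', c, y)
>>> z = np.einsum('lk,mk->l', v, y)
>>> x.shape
(11, 11)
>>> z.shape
(11,)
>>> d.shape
(11, 11, 5, 11)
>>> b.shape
(11, 17, 13)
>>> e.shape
(11, 11)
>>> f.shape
(11,)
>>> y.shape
(3, 5)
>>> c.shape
(11, 5, 3, 11)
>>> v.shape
(11, 5)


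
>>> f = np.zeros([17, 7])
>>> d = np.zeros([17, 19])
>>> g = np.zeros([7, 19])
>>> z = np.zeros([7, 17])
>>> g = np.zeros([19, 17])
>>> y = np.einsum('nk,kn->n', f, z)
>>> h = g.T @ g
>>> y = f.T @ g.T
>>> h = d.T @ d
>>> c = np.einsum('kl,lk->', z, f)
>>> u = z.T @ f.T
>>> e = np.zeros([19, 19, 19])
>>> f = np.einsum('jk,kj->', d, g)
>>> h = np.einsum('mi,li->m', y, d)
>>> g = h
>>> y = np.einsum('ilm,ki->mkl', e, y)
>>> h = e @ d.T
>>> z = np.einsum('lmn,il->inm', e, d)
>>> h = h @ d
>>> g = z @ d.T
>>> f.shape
()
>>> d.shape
(17, 19)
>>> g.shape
(17, 19, 17)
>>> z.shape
(17, 19, 19)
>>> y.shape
(19, 7, 19)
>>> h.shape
(19, 19, 19)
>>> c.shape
()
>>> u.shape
(17, 17)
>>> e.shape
(19, 19, 19)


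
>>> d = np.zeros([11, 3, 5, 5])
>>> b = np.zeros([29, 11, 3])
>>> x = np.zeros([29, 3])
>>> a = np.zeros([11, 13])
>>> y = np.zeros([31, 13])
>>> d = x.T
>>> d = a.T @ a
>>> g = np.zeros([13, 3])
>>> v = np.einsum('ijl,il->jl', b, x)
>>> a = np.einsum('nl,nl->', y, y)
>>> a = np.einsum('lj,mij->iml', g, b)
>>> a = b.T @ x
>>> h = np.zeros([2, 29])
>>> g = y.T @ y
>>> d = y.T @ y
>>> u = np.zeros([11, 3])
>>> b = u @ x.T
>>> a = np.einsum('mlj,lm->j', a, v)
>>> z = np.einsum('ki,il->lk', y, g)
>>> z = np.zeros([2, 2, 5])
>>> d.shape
(13, 13)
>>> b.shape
(11, 29)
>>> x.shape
(29, 3)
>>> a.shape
(3,)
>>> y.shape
(31, 13)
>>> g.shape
(13, 13)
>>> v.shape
(11, 3)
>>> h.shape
(2, 29)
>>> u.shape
(11, 3)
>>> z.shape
(2, 2, 5)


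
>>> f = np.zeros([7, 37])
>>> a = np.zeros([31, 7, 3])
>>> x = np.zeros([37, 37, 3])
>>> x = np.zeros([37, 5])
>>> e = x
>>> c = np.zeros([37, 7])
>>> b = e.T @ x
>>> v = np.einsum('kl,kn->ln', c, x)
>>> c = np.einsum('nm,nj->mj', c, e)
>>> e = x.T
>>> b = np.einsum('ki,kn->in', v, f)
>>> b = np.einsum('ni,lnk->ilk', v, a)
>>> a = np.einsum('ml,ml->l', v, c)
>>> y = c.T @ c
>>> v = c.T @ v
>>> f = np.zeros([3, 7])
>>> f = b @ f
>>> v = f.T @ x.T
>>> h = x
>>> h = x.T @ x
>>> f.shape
(5, 31, 7)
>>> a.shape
(5,)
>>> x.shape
(37, 5)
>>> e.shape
(5, 37)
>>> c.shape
(7, 5)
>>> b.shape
(5, 31, 3)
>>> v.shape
(7, 31, 37)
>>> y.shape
(5, 5)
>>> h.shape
(5, 5)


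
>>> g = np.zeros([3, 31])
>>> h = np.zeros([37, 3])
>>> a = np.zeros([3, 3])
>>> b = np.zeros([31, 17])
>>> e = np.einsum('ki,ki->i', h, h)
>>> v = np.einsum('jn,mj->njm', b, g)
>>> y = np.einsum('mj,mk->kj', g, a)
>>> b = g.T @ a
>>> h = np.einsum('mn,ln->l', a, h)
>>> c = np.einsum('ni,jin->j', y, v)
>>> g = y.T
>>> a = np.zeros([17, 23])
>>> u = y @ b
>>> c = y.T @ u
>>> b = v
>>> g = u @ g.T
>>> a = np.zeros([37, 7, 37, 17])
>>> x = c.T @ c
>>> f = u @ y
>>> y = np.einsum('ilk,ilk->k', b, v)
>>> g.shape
(3, 31)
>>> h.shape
(37,)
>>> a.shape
(37, 7, 37, 17)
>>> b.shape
(17, 31, 3)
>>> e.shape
(3,)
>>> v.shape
(17, 31, 3)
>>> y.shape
(3,)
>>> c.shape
(31, 3)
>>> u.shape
(3, 3)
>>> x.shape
(3, 3)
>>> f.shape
(3, 31)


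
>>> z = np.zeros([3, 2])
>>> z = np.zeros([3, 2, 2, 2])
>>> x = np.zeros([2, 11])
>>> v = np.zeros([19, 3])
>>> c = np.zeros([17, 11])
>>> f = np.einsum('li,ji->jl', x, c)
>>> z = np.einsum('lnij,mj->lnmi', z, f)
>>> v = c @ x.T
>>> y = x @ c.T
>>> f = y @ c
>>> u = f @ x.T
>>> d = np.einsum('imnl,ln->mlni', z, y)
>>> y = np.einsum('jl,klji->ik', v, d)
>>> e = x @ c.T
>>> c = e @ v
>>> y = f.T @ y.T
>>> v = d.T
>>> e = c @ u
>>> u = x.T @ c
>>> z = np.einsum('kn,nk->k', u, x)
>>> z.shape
(11,)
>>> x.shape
(2, 11)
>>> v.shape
(3, 17, 2, 2)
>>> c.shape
(2, 2)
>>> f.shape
(2, 11)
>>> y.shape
(11, 3)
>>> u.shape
(11, 2)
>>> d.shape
(2, 2, 17, 3)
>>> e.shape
(2, 2)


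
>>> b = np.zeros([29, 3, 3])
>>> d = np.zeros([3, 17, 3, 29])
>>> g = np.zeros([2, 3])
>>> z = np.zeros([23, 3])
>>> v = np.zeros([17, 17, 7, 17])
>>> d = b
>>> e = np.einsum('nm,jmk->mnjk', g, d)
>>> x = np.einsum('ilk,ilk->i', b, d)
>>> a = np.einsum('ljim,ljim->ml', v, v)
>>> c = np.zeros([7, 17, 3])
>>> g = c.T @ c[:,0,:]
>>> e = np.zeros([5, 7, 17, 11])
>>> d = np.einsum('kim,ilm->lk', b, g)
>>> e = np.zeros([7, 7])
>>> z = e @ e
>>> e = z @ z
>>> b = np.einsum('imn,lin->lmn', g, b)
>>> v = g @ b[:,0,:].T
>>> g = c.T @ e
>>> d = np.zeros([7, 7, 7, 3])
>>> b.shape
(29, 17, 3)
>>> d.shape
(7, 7, 7, 3)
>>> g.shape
(3, 17, 7)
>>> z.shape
(7, 7)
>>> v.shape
(3, 17, 29)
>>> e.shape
(7, 7)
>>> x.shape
(29,)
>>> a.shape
(17, 17)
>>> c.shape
(7, 17, 3)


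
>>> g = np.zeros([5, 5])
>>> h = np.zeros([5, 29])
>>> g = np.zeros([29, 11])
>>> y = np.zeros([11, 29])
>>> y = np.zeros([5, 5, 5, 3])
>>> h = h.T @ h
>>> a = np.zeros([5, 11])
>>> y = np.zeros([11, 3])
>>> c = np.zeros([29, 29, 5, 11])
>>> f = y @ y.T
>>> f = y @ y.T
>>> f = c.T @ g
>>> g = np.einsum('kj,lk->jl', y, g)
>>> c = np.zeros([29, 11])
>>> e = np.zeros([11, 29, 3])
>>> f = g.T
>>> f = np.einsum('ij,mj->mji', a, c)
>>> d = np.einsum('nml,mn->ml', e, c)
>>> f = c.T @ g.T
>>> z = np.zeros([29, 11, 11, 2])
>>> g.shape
(3, 29)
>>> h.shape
(29, 29)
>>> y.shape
(11, 3)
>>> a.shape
(5, 11)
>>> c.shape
(29, 11)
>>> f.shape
(11, 3)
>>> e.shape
(11, 29, 3)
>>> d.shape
(29, 3)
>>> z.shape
(29, 11, 11, 2)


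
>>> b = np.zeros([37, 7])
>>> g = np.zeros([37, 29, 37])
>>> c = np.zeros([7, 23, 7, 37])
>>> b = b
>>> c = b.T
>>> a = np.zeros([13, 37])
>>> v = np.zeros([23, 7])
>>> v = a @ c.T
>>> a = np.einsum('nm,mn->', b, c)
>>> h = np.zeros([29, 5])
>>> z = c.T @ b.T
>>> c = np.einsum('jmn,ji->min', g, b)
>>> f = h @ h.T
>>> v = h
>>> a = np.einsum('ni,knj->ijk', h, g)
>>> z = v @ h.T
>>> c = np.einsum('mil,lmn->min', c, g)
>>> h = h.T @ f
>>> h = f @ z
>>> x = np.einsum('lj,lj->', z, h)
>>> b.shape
(37, 7)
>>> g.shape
(37, 29, 37)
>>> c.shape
(29, 7, 37)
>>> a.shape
(5, 37, 37)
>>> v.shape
(29, 5)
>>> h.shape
(29, 29)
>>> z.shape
(29, 29)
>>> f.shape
(29, 29)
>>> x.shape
()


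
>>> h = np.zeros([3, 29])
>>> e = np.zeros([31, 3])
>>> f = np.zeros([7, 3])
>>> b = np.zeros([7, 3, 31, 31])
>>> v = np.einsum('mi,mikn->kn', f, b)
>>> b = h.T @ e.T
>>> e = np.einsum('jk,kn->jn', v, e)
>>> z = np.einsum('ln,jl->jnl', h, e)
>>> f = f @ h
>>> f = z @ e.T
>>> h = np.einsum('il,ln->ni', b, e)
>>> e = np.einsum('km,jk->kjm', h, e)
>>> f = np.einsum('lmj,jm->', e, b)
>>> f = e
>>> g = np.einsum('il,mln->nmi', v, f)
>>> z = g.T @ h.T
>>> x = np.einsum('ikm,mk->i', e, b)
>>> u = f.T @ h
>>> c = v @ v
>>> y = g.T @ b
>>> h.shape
(3, 29)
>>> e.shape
(3, 31, 29)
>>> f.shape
(3, 31, 29)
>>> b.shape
(29, 31)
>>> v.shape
(31, 31)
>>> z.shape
(31, 3, 3)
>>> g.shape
(29, 3, 31)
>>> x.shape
(3,)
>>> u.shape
(29, 31, 29)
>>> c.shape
(31, 31)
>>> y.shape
(31, 3, 31)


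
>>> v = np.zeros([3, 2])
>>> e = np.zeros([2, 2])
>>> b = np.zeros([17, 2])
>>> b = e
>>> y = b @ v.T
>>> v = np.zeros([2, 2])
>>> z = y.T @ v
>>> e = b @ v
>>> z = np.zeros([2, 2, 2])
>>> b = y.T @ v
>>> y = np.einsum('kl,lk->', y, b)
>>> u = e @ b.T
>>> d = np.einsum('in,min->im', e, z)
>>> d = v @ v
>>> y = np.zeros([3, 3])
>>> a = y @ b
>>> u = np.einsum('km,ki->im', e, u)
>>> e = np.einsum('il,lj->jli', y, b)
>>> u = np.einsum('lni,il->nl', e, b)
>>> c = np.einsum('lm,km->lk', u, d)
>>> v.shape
(2, 2)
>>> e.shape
(2, 3, 3)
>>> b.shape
(3, 2)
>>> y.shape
(3, 3)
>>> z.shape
(2, 2, 2)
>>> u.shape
(3, 2)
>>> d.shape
(2, 2)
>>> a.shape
(3, 2)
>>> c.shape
(3, 2)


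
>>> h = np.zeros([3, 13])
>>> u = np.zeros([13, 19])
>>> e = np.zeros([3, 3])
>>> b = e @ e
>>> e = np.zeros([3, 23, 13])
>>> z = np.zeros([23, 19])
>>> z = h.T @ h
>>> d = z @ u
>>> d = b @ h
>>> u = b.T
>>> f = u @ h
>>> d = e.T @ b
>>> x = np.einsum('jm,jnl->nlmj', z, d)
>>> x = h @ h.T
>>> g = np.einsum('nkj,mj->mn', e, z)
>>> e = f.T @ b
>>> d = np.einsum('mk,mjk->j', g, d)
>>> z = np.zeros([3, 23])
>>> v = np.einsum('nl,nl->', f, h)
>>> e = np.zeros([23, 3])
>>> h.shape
(3, 13)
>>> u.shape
(3, 3)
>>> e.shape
(23, 3)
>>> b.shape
(3, 3)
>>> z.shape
(3, 23)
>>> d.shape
(23,)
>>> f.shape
(3, 13)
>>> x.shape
(3, 3)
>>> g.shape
(13, 3)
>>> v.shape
()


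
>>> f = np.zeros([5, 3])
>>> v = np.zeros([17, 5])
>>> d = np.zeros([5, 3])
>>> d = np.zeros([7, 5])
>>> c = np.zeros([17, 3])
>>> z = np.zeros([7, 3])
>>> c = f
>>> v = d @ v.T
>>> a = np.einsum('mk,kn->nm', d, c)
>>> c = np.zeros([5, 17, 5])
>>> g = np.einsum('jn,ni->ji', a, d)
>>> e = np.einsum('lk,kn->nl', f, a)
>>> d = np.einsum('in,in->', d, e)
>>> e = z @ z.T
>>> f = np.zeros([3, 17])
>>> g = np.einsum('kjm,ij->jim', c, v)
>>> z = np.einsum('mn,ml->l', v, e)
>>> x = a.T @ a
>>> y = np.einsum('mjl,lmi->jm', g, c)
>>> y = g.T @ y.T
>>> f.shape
(3, 17)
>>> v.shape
(7, 17)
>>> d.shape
()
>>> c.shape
(5, 17, 5)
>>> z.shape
(7,)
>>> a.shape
(3, 7)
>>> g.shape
(17, 7, 5)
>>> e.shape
(7, 7)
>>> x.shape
(7, 7)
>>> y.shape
(5, 7, 7)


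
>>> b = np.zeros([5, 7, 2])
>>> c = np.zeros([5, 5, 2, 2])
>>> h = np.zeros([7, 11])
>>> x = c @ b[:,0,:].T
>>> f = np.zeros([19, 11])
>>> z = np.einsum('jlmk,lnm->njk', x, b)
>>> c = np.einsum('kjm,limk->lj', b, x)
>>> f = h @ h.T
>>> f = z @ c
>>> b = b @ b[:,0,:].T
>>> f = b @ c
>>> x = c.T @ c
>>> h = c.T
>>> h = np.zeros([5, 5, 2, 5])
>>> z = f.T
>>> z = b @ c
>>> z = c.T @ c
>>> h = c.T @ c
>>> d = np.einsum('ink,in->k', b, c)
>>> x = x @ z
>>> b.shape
(5, 7, 5)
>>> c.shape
(5, 7)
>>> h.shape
(7, 7)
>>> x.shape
(7, 7)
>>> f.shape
(5, 7, 7)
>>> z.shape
(7, 7)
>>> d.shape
(5,)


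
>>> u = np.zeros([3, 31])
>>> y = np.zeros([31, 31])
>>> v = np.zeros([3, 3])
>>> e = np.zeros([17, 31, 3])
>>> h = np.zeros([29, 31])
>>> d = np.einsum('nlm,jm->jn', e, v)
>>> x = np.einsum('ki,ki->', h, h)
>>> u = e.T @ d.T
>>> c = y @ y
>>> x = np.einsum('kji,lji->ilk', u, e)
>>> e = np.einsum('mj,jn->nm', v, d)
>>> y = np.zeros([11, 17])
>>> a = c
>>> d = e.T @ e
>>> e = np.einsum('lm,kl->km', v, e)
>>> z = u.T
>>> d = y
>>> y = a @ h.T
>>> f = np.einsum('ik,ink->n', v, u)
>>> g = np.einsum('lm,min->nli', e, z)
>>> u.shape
(3, 31, 3)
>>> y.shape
(31, 29)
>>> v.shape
(3, 3)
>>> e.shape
(17, 3)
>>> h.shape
(29, 31)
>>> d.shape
(11, 17)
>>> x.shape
(3, 17, 3)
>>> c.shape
(31, 31)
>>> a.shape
(31, 31)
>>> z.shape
(3, 31, 3)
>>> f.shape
(31,)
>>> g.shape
(3, 17, 31)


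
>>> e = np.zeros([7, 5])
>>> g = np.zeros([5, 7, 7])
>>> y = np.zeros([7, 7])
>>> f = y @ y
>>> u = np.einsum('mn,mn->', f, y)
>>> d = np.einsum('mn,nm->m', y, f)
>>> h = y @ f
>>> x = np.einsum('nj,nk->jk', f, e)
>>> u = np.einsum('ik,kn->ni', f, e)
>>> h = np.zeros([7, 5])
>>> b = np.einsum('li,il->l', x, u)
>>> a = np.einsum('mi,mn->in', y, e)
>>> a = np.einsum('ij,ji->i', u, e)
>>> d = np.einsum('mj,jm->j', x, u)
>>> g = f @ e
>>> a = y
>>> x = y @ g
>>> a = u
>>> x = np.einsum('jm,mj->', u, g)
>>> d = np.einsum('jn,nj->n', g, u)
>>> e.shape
(7, 5)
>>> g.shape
(7, 5)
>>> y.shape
(7, 7)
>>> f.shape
(7, 7)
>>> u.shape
(5, 7)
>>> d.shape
(5,)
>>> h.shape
(7, 5)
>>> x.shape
()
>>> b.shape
(7,)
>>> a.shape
(5, 7)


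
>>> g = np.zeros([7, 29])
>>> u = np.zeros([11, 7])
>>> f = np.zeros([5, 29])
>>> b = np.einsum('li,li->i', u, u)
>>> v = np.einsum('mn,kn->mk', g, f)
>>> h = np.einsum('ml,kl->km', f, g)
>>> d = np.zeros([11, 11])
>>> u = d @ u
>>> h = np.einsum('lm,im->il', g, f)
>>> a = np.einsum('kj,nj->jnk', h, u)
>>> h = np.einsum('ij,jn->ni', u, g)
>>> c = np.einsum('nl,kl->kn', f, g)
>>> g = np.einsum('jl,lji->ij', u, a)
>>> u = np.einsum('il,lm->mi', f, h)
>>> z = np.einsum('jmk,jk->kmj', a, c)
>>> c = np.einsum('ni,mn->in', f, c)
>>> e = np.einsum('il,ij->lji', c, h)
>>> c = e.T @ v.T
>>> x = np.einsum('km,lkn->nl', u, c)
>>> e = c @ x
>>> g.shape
(5, 11)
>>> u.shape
(11, 5)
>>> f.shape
(5, 29)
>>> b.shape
(7,)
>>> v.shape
(7, 5)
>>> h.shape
(29, 11)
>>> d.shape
(11, 11)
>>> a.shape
(7, 11, 5)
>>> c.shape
(29, 11, 7)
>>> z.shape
(5, 11, 7)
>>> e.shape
(29, 11, 29)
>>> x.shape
(7, 29)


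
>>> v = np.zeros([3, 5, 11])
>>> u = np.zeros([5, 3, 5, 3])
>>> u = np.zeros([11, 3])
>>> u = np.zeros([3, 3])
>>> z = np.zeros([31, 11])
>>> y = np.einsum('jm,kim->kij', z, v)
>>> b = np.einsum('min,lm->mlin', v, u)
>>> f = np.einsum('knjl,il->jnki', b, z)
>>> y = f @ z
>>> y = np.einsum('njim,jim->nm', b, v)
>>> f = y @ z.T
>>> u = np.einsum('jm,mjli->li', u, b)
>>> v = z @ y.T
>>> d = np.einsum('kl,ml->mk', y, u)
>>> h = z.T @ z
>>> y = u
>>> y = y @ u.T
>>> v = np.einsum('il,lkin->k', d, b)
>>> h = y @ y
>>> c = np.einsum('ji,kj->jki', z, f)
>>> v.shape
(3,)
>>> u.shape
(5, 11)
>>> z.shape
(31, 11)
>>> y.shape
(5, 5)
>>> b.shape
(3, 3, 5, 11)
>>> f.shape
(3, 31)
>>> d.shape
(5, 3)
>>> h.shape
(5, 5)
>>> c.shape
(31, 3, 11)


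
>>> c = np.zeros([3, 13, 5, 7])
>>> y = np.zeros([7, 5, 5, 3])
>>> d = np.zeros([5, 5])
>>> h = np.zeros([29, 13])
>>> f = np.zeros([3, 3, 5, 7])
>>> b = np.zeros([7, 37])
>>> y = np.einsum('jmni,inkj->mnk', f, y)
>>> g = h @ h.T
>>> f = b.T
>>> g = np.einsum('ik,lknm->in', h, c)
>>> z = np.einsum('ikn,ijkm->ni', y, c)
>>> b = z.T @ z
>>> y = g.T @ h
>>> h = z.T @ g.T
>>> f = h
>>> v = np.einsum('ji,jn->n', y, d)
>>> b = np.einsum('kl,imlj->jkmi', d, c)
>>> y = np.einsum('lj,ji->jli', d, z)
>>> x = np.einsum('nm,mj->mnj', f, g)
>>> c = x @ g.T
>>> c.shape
(29, 3, 29)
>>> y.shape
(5, 5, 3)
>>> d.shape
(5, 5)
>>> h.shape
(3, 29)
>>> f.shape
(3, 29)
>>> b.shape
(7, 5, 13, 3)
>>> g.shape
(29, 5)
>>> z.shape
(5, 3)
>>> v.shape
(5,)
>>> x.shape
(29, 3, 5)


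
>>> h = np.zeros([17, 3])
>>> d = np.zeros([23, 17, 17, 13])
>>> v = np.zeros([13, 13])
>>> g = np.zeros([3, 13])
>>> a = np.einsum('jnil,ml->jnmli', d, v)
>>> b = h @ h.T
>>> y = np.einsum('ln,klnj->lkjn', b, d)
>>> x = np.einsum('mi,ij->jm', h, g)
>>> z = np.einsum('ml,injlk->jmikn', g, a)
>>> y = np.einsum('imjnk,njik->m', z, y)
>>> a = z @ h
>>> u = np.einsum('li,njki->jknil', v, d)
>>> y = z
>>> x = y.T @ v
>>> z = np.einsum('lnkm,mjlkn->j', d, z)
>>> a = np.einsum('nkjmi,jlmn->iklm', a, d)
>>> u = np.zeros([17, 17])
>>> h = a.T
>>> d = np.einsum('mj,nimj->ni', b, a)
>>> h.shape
(17, 17, 3, 3)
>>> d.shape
(3, 3)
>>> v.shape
(13, 13)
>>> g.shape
(3, 13)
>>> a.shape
(3, 3, 17, 17)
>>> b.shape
(17, 17)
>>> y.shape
(13, 3, 23, 17, 17)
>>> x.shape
(17, 17, 23, 3, 13)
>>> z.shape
(3,)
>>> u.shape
(17, 17)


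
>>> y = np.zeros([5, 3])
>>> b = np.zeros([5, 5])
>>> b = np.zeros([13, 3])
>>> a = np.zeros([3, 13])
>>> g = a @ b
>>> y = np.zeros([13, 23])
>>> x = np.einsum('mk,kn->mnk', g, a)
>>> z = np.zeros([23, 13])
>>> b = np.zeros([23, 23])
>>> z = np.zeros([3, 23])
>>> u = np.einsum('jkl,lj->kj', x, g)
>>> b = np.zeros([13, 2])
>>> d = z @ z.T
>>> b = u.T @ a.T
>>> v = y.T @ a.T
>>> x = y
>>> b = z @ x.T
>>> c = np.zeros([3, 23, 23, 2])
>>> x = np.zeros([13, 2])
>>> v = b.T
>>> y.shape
(13, 23)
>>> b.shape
(3, 13)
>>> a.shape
(3, 13)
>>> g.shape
(3, 3)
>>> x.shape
(13, 2)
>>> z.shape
(3, 23)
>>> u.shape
(13, 3)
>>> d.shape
(3, 3)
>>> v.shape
(13, 3)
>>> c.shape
(3, 23, 23, 2)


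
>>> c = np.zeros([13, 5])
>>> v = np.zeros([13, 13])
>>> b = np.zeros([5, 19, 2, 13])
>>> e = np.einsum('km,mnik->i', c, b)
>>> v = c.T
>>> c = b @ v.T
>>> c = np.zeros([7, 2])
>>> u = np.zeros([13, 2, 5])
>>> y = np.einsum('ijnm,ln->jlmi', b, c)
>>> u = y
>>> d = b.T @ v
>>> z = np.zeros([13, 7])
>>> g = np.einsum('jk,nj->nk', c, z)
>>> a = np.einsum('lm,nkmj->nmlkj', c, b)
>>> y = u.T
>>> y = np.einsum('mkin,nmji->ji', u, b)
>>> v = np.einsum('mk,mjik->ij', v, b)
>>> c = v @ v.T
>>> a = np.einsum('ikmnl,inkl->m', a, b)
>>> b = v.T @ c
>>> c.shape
(2, 2)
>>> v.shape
(2, 19)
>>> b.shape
(19, 2)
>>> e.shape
(2,)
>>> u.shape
(19, 7, 13, 5)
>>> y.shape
(2, 13)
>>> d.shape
(13, 2, 19, 13)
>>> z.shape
(13, 7)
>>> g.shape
(13, 2)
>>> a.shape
(7,)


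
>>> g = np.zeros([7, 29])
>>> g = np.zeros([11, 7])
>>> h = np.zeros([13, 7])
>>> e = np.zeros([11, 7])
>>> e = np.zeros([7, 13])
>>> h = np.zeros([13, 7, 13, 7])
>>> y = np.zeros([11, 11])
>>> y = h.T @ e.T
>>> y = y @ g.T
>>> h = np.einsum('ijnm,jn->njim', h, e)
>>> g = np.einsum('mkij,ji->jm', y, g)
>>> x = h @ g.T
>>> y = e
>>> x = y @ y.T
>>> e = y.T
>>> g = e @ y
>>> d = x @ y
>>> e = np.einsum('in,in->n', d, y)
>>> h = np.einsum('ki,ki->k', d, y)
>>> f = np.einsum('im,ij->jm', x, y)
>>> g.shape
(13, 13)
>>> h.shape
(7,)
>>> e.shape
(13,)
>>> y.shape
(7, 13)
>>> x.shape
(7, 7)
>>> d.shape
(7, 13)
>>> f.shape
(13, 7)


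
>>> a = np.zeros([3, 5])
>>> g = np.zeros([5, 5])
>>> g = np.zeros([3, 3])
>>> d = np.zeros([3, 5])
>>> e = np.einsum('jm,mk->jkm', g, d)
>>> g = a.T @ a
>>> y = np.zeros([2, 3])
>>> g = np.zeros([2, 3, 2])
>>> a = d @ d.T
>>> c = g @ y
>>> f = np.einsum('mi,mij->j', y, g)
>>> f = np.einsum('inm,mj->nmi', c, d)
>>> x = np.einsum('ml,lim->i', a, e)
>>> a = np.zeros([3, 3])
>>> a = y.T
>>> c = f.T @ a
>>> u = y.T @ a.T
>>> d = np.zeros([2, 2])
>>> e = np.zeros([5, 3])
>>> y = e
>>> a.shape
(3, 2)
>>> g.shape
(2, 3, 2)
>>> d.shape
(2, 2)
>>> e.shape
(5, 3)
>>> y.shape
(5, 3)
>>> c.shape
(2, 3, 2)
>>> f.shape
(3, 3, 2)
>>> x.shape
(5,)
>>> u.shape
(3, 3)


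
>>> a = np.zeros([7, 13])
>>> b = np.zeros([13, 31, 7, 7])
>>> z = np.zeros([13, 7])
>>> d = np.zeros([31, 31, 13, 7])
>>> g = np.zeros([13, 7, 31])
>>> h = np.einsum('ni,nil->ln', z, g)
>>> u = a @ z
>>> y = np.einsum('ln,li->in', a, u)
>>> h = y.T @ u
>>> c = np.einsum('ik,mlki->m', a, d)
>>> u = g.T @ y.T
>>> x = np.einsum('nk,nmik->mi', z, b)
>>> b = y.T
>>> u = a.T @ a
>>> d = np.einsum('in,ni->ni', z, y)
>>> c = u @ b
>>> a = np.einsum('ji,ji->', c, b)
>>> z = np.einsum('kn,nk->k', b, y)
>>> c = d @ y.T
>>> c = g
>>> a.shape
()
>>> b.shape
(13, 7)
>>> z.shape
(13,)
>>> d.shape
(7, 13)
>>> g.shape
(13, 7, 31)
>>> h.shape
(13, 7)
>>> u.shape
(13, 13)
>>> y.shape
(7, 13)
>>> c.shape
(13, 7, 31)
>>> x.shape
(31, 7)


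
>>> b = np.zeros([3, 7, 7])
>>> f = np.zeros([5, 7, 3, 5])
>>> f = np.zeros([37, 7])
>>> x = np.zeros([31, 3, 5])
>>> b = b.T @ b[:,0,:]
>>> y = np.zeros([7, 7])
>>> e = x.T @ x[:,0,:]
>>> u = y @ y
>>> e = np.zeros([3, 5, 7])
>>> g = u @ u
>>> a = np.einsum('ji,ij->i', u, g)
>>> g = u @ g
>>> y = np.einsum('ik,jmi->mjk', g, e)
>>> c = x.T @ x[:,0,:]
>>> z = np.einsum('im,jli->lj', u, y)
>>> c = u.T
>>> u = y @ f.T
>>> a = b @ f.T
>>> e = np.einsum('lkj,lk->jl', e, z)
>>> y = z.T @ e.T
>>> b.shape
(7, 7, 7)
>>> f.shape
(37, 7)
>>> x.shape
(31, 3, 5)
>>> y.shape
(5, 7)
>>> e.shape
(7, 3)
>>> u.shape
(5, 3, 37)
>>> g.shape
(7, 7)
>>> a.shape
(7, 7, 37)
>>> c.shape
(7, 7)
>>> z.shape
(3, 5)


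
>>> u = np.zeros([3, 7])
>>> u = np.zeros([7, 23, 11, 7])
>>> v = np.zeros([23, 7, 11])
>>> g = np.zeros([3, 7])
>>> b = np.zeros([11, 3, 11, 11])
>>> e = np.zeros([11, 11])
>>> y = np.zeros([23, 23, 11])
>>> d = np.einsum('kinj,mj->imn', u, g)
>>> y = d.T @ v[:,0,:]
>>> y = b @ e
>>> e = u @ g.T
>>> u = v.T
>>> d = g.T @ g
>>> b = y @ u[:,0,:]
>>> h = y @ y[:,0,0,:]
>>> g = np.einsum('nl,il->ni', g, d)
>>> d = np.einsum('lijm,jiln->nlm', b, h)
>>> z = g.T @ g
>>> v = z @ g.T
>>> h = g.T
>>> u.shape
(11, 7, 23)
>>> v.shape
(7, 3)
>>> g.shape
(3, 7)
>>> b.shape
(11, 3, 11, 23)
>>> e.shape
(7, 23, 11, 3)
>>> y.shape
(11, 3, 11, 11)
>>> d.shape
(11, 11, 23)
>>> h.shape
(7, 3)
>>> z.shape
(7, 7)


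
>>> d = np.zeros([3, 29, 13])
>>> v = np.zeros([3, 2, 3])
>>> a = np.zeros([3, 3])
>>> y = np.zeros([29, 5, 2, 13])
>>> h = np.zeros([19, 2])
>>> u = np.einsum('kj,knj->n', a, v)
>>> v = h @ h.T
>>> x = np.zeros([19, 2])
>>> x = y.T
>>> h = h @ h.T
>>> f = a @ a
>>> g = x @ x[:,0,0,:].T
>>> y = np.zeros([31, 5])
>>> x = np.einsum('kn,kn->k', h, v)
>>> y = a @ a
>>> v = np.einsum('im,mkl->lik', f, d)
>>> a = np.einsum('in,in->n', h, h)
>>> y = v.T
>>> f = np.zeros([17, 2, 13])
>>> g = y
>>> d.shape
(3, 29, 13)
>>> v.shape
(13, 3, 29)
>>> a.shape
(19,)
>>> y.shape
(29, 3, 13)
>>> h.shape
(19, 19)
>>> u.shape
(2,)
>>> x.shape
(19,)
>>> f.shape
(17, 2, 13)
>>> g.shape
(29, 3, 13)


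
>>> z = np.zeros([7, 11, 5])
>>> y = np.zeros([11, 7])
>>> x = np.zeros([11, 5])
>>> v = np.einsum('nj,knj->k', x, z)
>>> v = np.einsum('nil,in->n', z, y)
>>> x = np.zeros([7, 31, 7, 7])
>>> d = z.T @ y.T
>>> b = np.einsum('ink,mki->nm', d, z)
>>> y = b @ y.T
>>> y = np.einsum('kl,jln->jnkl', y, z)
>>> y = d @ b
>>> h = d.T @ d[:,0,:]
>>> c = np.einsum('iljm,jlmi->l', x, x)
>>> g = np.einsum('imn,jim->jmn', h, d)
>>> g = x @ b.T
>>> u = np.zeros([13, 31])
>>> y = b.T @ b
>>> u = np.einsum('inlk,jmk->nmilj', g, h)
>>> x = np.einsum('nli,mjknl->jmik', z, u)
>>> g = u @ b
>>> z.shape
(7, 11, 5)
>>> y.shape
(7, 7)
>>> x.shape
(11, 31, 5, 7)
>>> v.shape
(7,)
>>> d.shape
(5, 11, 11)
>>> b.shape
(11, 7)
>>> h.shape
(11, 11, 11)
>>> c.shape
(31,)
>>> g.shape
(31, 11, 7, 7, 7)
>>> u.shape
(31, 11, 7, 7, 11)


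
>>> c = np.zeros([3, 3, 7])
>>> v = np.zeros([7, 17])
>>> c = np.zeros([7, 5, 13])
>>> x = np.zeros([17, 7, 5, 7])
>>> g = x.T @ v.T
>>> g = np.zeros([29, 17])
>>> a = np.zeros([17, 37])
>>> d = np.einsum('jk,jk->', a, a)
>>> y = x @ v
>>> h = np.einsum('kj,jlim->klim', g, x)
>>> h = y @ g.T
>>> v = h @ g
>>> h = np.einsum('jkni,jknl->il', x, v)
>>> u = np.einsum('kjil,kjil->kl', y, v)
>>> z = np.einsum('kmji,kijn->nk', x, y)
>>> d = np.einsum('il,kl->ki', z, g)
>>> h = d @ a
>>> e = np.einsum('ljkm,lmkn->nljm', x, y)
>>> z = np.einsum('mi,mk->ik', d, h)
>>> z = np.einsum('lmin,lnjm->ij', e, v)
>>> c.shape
(7, 5, 13)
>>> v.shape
(17, 7, 5, 17)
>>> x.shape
(17, 7, 5, 7)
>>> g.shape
(29, 17)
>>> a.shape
(17, 37)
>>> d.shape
(29, 17)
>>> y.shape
(17, 7, 5, 17)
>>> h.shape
(29, 37)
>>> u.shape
(17, 17)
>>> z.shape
(7, 5)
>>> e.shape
(17, 17, 7, 7)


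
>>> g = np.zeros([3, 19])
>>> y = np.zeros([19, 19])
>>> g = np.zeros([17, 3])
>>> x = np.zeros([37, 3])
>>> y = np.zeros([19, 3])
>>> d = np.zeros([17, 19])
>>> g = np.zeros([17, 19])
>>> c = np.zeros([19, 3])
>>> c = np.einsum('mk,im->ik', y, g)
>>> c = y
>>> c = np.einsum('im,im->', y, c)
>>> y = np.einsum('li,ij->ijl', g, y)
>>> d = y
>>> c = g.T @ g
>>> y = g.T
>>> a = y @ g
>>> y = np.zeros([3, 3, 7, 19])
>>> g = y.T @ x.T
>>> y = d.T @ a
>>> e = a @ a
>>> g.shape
(19, 7, 3, 37)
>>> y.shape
(17, 3, 19)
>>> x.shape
(37, 3)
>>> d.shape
(19, 3, 17)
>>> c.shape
(19, 19)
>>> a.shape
(19, 19)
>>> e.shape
(19, 19)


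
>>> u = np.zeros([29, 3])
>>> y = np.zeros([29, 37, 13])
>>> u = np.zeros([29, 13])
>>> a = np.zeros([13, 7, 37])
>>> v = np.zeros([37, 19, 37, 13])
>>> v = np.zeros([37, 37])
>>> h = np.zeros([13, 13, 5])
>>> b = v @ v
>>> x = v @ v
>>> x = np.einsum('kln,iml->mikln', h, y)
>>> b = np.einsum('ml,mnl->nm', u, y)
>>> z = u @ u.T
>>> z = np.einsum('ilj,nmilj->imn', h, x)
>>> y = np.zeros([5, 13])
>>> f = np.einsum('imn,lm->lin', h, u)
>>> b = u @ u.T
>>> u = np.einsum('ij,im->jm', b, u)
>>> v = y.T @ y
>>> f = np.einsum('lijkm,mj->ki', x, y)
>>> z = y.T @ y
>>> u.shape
(29, 13)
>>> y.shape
(5, 13)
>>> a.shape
(13, 7, 37)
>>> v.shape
(13, 13)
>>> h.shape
(13, 13, 5)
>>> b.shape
(29, 29)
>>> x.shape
(37, 29, 13, 13, 5)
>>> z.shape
(13, 13)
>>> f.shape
(13, 29)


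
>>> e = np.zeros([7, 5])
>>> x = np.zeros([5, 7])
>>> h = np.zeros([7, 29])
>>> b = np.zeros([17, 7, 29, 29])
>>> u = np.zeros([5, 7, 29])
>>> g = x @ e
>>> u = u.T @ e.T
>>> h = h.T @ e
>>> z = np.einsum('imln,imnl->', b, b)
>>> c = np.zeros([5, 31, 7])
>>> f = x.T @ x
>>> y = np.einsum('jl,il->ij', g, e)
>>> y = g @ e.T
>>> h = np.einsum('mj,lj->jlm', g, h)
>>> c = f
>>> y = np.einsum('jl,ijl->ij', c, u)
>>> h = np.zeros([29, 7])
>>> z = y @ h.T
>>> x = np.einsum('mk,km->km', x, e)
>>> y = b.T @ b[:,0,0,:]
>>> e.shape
(7, 5)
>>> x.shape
(7, 5)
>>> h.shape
(29, 7)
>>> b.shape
(17, 7, 29, 29)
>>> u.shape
(29, 7, 7)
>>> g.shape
(5, 5)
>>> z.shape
(29, 29)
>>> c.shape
(7, 7)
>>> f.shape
(7, 7)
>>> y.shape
(29, 29, 7, 29)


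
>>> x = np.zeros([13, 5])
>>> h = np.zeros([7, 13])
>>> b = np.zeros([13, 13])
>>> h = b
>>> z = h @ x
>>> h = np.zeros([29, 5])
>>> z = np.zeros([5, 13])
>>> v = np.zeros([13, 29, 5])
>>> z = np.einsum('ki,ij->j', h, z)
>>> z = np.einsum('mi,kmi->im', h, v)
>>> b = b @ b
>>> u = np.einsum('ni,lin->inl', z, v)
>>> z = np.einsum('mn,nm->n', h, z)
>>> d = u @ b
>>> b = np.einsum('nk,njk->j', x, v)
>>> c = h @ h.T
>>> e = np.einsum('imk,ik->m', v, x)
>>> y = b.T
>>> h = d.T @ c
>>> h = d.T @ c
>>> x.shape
(13, 5)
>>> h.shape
(13, 5, 29)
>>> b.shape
(29,)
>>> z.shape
(5,)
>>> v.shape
(13, 29, 5)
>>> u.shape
(29, 5, 13)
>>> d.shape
(29, 5, 13)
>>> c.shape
(29, 29)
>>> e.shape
(29,)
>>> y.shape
(29,)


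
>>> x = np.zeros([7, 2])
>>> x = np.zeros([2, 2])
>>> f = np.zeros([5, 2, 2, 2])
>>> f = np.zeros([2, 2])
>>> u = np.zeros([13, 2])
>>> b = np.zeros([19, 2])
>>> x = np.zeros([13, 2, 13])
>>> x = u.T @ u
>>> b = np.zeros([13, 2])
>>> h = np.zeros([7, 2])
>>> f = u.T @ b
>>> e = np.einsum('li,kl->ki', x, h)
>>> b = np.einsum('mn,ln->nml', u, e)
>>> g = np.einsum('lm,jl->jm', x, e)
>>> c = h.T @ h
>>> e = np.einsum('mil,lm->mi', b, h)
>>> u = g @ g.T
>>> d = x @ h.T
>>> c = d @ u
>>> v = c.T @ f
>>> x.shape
(2, 2)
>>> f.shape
(2, 2)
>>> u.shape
(7, 7)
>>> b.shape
(2, 13, 7)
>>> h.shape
(7, 2)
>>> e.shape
(2, 13)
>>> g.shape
(7, 2)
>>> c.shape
(2, 7)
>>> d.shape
(2, 7)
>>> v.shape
(7, 2)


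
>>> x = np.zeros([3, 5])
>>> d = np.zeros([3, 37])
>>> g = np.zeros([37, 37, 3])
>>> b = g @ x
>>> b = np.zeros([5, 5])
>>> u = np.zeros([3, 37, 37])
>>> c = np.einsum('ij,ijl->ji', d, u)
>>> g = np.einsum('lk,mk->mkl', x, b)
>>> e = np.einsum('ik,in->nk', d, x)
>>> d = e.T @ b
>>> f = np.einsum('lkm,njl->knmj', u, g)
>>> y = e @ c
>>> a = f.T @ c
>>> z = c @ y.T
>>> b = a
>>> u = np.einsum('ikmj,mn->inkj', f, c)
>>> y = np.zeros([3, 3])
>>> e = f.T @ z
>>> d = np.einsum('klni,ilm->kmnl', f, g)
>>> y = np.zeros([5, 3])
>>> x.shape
(3, 5)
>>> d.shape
(37, 3, 37, 5)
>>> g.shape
(5, 5, 3)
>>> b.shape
(5, 37, 5, 3)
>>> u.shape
(37, 3, 5, 5)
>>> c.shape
(37, 3)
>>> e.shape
(5, 37, 5, 5)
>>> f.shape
(37, 5, 37, 5)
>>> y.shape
(5, 3)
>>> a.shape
(5, 37, 5, 3)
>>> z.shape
(37, 5)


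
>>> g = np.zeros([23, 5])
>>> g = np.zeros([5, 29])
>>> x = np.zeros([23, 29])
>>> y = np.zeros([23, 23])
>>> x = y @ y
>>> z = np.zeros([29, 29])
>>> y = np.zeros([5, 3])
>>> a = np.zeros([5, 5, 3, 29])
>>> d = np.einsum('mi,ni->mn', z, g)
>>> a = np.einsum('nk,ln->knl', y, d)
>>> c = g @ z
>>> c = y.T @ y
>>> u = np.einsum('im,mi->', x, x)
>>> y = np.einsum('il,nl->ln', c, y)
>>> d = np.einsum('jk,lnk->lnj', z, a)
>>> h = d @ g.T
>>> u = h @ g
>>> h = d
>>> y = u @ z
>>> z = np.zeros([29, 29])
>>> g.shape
(5, 29)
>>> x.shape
(23, 23)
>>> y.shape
(3, 5, 29)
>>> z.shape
(29, 29)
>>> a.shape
(3, 5, 29)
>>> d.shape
(3, 5, 29)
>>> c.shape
(3, 3)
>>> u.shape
(3, 5, 29)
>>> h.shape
(3, 5, 29)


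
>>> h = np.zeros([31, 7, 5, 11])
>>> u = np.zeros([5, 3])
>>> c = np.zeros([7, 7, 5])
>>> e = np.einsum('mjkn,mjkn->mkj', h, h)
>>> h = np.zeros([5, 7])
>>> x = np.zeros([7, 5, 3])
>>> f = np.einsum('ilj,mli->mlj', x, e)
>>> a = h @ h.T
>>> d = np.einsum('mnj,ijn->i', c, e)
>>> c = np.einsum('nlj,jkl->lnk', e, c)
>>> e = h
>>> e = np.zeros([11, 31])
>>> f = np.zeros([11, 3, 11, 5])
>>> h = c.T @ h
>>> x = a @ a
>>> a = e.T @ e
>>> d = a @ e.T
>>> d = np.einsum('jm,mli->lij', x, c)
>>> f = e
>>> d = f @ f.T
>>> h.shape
(7, 31, 7)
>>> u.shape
(5, 3)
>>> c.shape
(5, 31, 7)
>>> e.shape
(11, 31)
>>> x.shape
(5, 5)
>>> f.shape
(11, 31)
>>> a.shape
(31, 31)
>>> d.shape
(11, 11)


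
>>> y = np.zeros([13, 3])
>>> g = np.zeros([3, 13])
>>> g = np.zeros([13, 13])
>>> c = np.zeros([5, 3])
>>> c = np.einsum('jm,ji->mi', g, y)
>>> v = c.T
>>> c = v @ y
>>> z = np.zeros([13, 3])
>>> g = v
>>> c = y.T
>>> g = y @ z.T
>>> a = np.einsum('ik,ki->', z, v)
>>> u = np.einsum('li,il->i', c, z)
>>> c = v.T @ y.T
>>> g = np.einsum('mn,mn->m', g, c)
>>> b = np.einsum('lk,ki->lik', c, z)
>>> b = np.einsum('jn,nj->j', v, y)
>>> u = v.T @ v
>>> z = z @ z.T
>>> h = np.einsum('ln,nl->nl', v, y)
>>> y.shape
(13, 3)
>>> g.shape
(13,)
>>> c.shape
(13, 13)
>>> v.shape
(3, 13)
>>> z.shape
(13, 13)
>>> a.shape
()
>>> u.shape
(13, 13)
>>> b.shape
(3,)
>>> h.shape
(13, 3)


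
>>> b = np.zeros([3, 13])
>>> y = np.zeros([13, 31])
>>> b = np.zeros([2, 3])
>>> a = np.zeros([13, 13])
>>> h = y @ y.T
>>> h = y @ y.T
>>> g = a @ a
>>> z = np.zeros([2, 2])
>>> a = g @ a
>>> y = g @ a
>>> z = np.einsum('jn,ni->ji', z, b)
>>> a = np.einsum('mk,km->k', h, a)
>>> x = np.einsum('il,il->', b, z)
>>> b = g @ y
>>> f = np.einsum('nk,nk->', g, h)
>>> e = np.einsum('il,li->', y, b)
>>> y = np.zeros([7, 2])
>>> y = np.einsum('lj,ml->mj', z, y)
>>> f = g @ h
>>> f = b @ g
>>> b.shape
(13, 13)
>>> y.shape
(7, 3)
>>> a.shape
(13,)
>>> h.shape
(13, 13)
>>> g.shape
(13, 13)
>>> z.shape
(2, 3)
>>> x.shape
()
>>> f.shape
(13, 13)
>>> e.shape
()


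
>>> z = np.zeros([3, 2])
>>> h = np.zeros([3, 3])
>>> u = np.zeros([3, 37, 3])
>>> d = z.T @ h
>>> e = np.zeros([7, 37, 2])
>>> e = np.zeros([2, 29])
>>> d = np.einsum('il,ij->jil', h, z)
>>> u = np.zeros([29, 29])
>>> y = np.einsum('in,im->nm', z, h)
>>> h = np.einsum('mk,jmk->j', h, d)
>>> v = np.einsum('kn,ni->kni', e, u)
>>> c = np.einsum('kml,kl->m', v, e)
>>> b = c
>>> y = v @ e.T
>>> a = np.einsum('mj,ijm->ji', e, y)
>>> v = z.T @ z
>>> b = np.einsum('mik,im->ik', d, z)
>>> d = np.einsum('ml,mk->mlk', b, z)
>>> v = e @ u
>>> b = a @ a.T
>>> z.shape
(3, 2)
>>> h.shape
(2,)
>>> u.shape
(29, 29)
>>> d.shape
(3, 3, 2)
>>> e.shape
(2, 29)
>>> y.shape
(2, 29, 2)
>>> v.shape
(2, 29)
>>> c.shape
(29,)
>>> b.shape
(29, 29)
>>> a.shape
(29, 2)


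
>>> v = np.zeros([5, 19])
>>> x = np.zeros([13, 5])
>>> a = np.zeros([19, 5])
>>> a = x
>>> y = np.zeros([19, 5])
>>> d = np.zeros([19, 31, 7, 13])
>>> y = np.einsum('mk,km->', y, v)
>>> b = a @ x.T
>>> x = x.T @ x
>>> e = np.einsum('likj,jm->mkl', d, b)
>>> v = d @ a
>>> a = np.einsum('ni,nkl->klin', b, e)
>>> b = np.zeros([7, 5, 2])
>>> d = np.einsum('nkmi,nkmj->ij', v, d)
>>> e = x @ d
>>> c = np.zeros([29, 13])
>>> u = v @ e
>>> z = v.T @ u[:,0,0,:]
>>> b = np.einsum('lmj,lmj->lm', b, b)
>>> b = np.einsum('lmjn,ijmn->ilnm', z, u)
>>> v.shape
(19, 31, 7, 5)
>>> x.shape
(5, 5)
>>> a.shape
(7, 19, 13, 13)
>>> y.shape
()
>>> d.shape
(5, 13)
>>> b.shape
(19, 5, 13, 7)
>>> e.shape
(5, 13)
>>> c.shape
(29, 13)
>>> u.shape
(19, 31, 7, 13)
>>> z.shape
(5, 7, 31, 13)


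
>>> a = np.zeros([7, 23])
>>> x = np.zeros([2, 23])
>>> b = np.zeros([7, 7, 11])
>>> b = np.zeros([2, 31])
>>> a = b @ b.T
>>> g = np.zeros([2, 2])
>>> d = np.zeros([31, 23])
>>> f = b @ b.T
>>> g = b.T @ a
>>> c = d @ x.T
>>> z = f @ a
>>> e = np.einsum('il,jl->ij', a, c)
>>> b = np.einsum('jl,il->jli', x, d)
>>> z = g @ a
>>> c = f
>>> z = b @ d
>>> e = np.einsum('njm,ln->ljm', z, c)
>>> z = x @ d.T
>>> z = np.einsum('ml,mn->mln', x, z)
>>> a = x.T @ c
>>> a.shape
(23, 2)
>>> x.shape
(2, 23)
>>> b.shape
(2, 23, 31)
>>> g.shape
(31, 2)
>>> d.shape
(31, 23)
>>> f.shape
(2, 2)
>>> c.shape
(2, 2)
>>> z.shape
(2, 23, 31)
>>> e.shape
(2, 23, 23)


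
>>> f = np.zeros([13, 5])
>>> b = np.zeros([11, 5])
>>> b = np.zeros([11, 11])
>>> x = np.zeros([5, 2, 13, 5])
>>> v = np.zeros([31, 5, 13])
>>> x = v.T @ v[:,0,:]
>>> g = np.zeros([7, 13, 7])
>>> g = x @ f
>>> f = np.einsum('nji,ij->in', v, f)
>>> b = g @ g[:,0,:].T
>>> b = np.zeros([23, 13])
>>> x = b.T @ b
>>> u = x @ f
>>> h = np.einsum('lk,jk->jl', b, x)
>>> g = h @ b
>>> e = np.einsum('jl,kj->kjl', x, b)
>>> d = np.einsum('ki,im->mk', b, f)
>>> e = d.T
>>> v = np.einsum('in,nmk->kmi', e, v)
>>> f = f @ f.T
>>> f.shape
(13, 13)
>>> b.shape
(23, 13)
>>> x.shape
(13, 13)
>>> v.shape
(13, 5, 23)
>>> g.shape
(13, 13)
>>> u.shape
(13, 31)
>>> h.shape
(13, 23)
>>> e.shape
(23, 31)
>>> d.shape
(31, 23)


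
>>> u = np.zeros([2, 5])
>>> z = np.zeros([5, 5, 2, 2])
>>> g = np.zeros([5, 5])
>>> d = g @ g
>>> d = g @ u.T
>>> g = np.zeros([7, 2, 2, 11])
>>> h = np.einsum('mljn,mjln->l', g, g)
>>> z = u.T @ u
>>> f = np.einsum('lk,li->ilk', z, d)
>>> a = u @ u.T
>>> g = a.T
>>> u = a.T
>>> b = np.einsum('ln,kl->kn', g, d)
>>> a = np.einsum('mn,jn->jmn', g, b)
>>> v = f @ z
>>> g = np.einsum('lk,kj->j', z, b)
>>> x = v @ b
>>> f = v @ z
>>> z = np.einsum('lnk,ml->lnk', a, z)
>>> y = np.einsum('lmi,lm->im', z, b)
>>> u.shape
(2, 2)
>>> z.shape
(5, 2, 2)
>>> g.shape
(2,)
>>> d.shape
(5, 2)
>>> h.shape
(2,)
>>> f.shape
(2, 5, 5)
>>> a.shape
(5, 2, 2)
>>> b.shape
(5, 2)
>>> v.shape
(2, 5, 5)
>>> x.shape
(2, 5, 2)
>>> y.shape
(2, 2)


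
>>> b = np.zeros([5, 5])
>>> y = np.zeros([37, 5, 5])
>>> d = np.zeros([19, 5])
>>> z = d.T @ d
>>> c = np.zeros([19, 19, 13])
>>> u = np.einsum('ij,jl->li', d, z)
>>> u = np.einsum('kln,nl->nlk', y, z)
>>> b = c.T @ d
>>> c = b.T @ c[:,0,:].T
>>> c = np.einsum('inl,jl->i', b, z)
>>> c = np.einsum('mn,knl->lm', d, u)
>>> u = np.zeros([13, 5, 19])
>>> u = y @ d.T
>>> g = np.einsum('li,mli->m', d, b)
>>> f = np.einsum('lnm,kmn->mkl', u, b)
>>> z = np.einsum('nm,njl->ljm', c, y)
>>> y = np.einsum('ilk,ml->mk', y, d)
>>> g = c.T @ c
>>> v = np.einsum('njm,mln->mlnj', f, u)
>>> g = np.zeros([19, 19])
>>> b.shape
(13, 19, 5)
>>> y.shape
(19, 5)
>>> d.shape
(19, 5)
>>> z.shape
(5, 5, 19)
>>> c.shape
(37, 19)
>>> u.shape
(37, 5, 19)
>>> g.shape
(19, 19)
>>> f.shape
(19, 13, 37)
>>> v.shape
(37, 5, 19, 13)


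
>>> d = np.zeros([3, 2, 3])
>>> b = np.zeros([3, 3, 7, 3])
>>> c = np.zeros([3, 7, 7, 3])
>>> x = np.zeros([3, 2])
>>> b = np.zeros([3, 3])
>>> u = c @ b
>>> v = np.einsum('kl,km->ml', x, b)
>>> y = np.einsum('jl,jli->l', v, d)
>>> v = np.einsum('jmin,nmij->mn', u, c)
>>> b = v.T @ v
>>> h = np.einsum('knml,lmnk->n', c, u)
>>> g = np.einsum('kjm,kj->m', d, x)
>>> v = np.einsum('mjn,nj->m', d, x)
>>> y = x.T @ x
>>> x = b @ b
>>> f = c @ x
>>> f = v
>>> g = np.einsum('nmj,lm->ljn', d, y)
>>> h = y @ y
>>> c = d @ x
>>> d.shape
(3, 2, 3)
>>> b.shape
(3, 3)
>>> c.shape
(3, 2, 3)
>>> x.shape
(3, 3)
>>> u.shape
(3, 7, 7, 3)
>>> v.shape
(3,)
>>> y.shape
(2, 2)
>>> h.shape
(2, 2)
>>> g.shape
(2, 3, 3)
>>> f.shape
(3,)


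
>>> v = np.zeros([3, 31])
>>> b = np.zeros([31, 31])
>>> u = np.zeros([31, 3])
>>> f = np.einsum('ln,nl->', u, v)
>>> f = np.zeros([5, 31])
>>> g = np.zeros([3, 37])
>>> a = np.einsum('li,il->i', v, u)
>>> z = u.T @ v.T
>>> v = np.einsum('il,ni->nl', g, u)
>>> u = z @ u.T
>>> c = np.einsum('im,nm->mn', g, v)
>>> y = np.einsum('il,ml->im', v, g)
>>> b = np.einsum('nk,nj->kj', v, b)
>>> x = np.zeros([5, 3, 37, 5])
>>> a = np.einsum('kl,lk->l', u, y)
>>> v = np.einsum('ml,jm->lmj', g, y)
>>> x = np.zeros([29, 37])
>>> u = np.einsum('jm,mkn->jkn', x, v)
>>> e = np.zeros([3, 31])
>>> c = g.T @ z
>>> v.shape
(37, 3, 31)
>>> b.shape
(37, 31)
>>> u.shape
(29, 3, 31)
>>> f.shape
(5, 31)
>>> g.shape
(3, 37)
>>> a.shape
(31,)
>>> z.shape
(3, 3)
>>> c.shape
(37, 3)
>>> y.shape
(31, 3)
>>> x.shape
(29, 37)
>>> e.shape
(3, 31)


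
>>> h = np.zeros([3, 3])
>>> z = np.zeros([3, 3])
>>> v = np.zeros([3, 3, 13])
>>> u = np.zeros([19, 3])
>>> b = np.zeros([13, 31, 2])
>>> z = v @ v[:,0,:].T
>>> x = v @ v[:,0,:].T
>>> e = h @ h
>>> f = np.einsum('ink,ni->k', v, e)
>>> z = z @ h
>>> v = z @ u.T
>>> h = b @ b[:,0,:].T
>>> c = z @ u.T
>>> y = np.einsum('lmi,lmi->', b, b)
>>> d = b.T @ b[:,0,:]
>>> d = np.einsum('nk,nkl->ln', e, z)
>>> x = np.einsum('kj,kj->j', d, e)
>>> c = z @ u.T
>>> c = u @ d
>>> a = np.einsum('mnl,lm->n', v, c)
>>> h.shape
(13, 31, 13)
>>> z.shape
(3, 3, 3)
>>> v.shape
(3, 3, 19)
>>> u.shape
(19, 3)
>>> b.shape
(13, 31, 2)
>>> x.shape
(3,)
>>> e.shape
(3, 3)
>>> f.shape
(13,)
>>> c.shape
(19, 3)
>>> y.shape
()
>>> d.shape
(3, 3)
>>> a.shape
(3,)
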